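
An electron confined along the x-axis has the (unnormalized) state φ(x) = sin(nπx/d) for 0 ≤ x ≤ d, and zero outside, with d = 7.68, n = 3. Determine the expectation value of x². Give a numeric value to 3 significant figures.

19.3

⟨x²⟩ = ∫ x²·|φ|² dx / ∫|φ|² dx (integrals over the domain).
With sin²θ = (1 − cos2θ)/2 on 0 ≤ x ≤ d: ∫sin²(nπx/d) dx = d/2, ∫x·sin²(nπx/d) dx = d²/4, ∫x²·sin²(nπx/d) dx = d³·(1/6 − 1/(4n²π²)); higher powers xᵏ the same way, integrating xᵏ·cos(2nπx/d) by parts.
State is unnormalized: ∫|φ|² dx = 3.8400, and ∫φ*·x²·φ dx = 74.223, so ⟨x²⟩ = 74.223 / 3.8400.
⟨x²⟩ = 19.329.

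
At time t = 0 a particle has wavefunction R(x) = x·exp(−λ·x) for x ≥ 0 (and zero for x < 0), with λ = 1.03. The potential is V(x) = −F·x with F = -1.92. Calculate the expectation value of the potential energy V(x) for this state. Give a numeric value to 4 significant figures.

2.796

⟨V⟩ = ∫ V(x)·|R|² dx / ∫|R|² dx.
Every integrand reduces to terms xʲ·e^(−2λx) on [0, ∞); use ∫₀^∞ xʲ·e^(−2λx) dx = j!/(2λ)^(j+1).
State is unnormalized: ∫|R|² dx = 0.22879, and ∫R*·V(x)·R dx = 0.63971, so ⟨V⟩ = 0.63971 / 0.22879.
⟨V⟩ = 2.7961.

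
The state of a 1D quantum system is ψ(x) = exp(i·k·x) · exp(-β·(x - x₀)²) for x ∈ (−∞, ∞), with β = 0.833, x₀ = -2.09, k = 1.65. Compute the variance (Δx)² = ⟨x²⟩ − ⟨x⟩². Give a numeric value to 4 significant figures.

0.3001

Compute ⟨x⟩ and ⟨x²⟩ separately, then (Δx)² = ⟨x²⟩ − ⟨x⟩².
Gaussian moments (u = x − x₀): ∫u^(2j)·e^(−2βu²) du = (2j−1)!!/(4β)^j · √(π/(2β)), odd powers integrate to 0; here √(π/(2β)) = 1.3732.
Normalization: ∫|ψ|² dx = 1.3732.
⟨x⟩ = -2.0900 and ⟨x²⟩ = 4.6682.
(Δx)² = 4.6682 − (-2.0900)² = 0.30012.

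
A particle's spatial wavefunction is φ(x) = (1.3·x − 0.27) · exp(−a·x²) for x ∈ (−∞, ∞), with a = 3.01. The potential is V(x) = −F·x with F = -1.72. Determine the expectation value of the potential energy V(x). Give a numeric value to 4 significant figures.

⟨V⟩ = ∫ V(x)·|φ|² dx / ∫|φ|² dx.
Expand each integrand as polynomial × e^(−2ax²) and use ∫x^(2j)·e^(−2ax²) dx = (2j−1)!!/(4a)^j · √(π/(2a)), odd powers → 0; here √(π/(2a)) = 0.72240.
State is unnormalized: ∫|φ|² dx = 0.15406, and ∫φ*·V(x)·φ dx = -0.072446, so ⟨V⟩ = -0.072446 / 0.15406.
⟨V⟩ = -0.47024.

-0.4702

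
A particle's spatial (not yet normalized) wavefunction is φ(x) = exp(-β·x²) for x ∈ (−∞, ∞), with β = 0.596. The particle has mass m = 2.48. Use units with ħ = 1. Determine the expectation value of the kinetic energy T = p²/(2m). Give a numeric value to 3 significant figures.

0.120

T = −(ħ²/2m) d²/dx², so ⟨T⟩ = −(ħ²/2m) ∫ φ*·φ'' dx / ∫|φ|² dx; with m = 2.48.
Gaussian moments: ∫x^(2j)·e^(−2βx²) dx = (2j−1)!!/(4β)^j · √(π/(2β)), odd powers integrate to 0; here √(π/(2β)) = 1.6234. Derivatives: d/dx e^(−βx²) = −2βx·e^(−βx²), d²/dx² e^(−βx²) = (4β²x² − 2β)·e^(−βx²).
State is unnormalized: ∫|φ|² dx = 1.6234, and ∫φ*·(−ħ²/2m · φ'') dx = 0.19507, so ⟨T⟩ = 0.19507 / 1.6234.
⟨T⟩ = 0.12016.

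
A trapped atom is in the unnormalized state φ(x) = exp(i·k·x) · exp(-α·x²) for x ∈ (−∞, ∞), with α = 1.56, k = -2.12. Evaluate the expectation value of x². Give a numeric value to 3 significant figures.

0.160

⟨x²⟩ = ∫ x²·|φ|² dx / ∫|φ|² dx (integrals over the domain).
Gaussian moments: ∫x^(2j)·e^(−2αx²) dx = (2j−1)!!/(4α)^j · √(π/(2α)), odd powers integrate to 0; here √(π/(2α)) = 1.0035.
State is unnormalized: ∫|φ|² dx = 1.0035, and ∫φ*·x²·φ dx = 0.16081, so ⟨x²⟩ = 0.16081 / 1.0035.
⟨x²⟩ = 0.16026.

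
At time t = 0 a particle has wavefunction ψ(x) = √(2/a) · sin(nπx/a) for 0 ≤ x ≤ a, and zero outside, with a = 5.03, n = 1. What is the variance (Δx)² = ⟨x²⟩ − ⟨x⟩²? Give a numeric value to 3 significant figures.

Compute ⟨x⟩ and ⟨x²⟩ separately, then (Δx)² = ⟨x²⟩ − ⟨x⟩².
With sin²θ = (1 − cos2θ)/2 on 0 ≤ x ≤ a: ∫sin²(nπx/a) dx = a/2, ∫x·sin²(nπx/a) dx = a²/4, ∫x²·sin²(nπx/a) dx = a³·(1/6 − 1/(4n²π²)); higher powers xᵏ the same way, integrating xᵏ·cos(2nπx/a) by parts.
⟨x⟩ = 2.5150 and ⟨x²⟩ = 7.1519.
(Δx)² = 7.1519 − (2.5150)² = 0.82665.

0.827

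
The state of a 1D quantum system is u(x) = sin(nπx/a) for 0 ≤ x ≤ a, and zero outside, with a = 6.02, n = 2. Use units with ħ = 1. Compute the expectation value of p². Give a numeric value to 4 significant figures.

1.089

p² u = −ħ² d²u/dx²; ⟨p²⟩ = −ħ² ∫ u*·u'' dx / ∫|u|² dx.
d/dx sin(nπx/a) = (nπ/a)·cos(nπx/a) and d²/dx² sin(nπx/a) = −(nπ/a)²·sin(nπx/a); on 0 ≤ x ≤ a, ∫sin²(nπx/a) dx = a/2 and ∫sin(nπx/a)·cos(nπx/a) dx = 0.
State is unnormalized: ∫|u|² dx = 3.0100, and ∫u*·(−ħ² u'') dx = 3.2789, so ⟨p²⟩ = 3.2789 / 3.0100.
⟨p²⟩ = 1.0893.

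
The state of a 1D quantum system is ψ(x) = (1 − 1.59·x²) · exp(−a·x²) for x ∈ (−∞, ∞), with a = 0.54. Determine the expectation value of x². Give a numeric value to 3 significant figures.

⟨x²⟩ = ∫ x²·|ψ|² dx / ∫|ψ|² dx (integrals over the domain).
Expand each integrand as polynomial × e^(−2ax²) and use ∫x^(2j)·e^(−2ax²) dx = (2j−1)!!/(4a)^j · √(π/(2a)), odd powers → 0; here √(π/(2a)) = 1.7055.
State is unnormalized: ∫|ψ|² dx = 1.9671, and ∫ψ*·x²·ψ dx = 3.7200, so ⟨x²⟩ = 3.7200 / 1.9671.
⟨x²⟩ = 1.8911.

1.89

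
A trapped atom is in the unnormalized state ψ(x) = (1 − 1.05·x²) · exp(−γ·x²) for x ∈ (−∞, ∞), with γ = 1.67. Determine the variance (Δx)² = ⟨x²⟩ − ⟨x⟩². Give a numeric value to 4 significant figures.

0.08423

Compute ⟨x⟩ and ⟨x²⟩ separately, then (Δx)² = ⟨x²⟩ − ⟨x⟩².
Expand each integrand as polynomial × e^(−2γx²) and use ∫x^(2j)·e^(−2γx²) dx = (2j−1)!!/(4γ)^j · √(π/(2γ)), odd powers → 0; here √(π/(2γ)) = 0.96984.
Normalization: ∫|ψ|² dx = 0.73684.
⟨x⟩ = 0.0000 and ⟨x²⟩ = 0.084233.
(Δx)² = 0.084233 − (0.0000)² = 0.084233.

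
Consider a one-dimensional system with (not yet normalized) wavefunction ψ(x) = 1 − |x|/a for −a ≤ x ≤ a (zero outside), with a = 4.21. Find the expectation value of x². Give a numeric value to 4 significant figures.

⟨x²⟩ = ∫ x²·|ψ|² dx / ∫|ψ|² dx (integrals over the domain).
ψ is even, so ∫ over [−a, a] = 2∫₀ᵃ with ψ = 1 − x/a there: ∫₀ᵃ (1 − x/a)² dx = a/3, ∫₀ᵃ x²(1 − x/a)² dx = a³/30, ∫₀ᵃ x⁴(1 − x/a)² dx = a⁵/105.
State is unnormalized: ∫|ψ|² dx = 2.8067, and ∫ψ*·x²·ψ dx = 4.9746, so ⟨x²⟩ = 4.9746 / 2.8067.
⟨x²⟩ = 1.7724.

1.772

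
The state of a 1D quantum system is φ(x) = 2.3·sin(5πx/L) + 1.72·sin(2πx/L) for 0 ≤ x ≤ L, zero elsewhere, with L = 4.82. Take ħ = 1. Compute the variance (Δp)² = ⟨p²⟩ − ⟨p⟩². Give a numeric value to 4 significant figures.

7.421

Compute ⟨p⟩ and ⟨p²⟩ separately; (Δp)² = ⟨p²⟩ − ⟨p⟩².
d²/dx² sin(jπx/L) = −(jπ/L)²·sin(jπx/L); on 0 ≤ x ≤ L, ∫sin²(jπx/L) dx = L/2 and ∫sin(jπx/L)·sin(lπx/L) dx = 0 for j ≠ l, so only diagonal terms survive in ∫|φ|² and ∫φ·φ″; ∫φ·φ′ dx = [φ²/2] between the walls = 0.
Normalization: ∫|φ|² dx = 19.879.
⟨p⟩ = 0.0000 and ⟨p²⟩ = 7.4208.
(Δp)² = 7.4208 − (0.0000)² = 7.4208.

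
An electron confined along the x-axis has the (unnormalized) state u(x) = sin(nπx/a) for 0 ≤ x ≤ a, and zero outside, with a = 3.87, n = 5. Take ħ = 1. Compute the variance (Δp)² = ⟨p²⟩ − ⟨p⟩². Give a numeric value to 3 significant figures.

Compute ⟨p⟩ and ⟨p²⟩ separately; (Δp)² = ⟨p²⟩ − ⟨p⟩².
d/dx sin(nπx/a) = (nπ/a)·cos(nπx/a) and d²/dx² sin(nπx/a) = −(nπ/a)²·sin(nπx/a); on 0 ≤ x ≤ a, ∫sin²(nπx/a) dx = a/2 and ∫sin(nπx/a)·cos(nπx/a) dx = 0.
Normalization: ∫|u|² dx = 1.9350.
⟨p⟩ = 0.0000 and ⟨p²⟩ = 16.475.
(Δp)² = 16.475 − (0.0000)² = 16.475.

16.5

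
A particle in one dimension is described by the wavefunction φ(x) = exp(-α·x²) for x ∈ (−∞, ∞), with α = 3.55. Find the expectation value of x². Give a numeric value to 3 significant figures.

⟨x²⟩ = ∫ x²·|φ|² dx / ∫|φ|² dx (integrals over the domain).
Gaussian moments: ∫x^(2j)·e^(−2αx²) dx = (2j−1)!!/(4α)^j · √(π/(2α)), odd powers integrate to 0; here √(π/(2α)) = 0.66519.
State is unnormalized: ∫|φ|² dx = 0.66519, and ∫φ*·x²·φ dx = 0.046844, so ⟨x²⟩ = 0.046844 / 0.66519.
⟨x²⟩ = 0.070423.

0.0704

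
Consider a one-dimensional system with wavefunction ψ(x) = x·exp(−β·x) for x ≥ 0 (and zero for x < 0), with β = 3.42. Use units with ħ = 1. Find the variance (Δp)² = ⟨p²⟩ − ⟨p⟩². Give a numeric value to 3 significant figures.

11.7

Compute ⟨p⟩ and ⟨p²⟩ separately; (Δp)² = ⟨p²⟩ − ⟨p⟩².
Differentiate x·exp(−β·x) with the product rule; every integrand then reduces to terms xʲ·e^(−2βx) on [0, ∞), with ∫₀^∞ xʲ·e^(−2βx) dx = j!/(2β)^(j+1).
Normalization: ∫|ψ|² dx = 0.0062497.
⟨p⟩ = 0.0000 and ⟨p²⟩ = 11.696.
(Δp)² = 11.696 − (0.0000)² = 11.696.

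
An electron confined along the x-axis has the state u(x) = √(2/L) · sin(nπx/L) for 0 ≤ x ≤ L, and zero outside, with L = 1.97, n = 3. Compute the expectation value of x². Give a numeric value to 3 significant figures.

1.27

⟨x²⟩ = ∫ x²·|u|² dx (integrals over the domain).
With sin²θ = (1 − cos2θ)/2 on 0 ≤ x ≤ L: ∫sin²(nπx/L) dx = L/2, ∫x·sin²(nπx/L) dx = L²/4, ∫x²·sin²(nπx/L) dx = L³·(1/6 − 1/(4n²π²)); higher powers xᵏ the same way, integrating xᵏ·cos(2nπx/L) by parts.
⟨x²⟩ = 1.2718.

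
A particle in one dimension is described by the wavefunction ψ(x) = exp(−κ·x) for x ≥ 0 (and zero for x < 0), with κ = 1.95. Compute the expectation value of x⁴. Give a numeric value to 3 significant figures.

0.104

⟨x⁴⟩ = ∫ x⁴·|ψ|² dx / ∫|ψ|² dx (integrals over the domain).
Every integrand reduces to terms xʲ·e^(−2κx) on [0, ∞); use ∫₀^∞ xʲ·e^(−2κx) dx = j!/(2κ)^(j+1).
State is unnormalized: ∫|ψ|² dx = 0.25641, and ∫ψ*·x⁴·ψ dx = 0.026600, so ⟨x⁴⟩ = 0.026600 / 0.25641.
⟨x⁴⟩ = 0.10374.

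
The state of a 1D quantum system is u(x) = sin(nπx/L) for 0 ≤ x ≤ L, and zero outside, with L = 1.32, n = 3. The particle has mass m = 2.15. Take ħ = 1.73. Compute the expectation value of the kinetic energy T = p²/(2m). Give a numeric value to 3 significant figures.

35.5

T = −(ħ²/2m) d²/dx², so ⟨T⟩ = −(ħ²/2m) ∫ u*·u'' dx / ∫|u|² dx; with m = 2.15.
d/dx sin(nπx/L) = (nπ/L)·cos(nπx/L) and d²/dx² sin(nπx/L) = −(nπ/L)²·sin(nπx/L); on 0 ≤ x ≤ L, ∫sin²(nπx/L) dx = L/2 and ∫sin(nπx/L)·cos(nπx/L) dx = 0.
State is unnormalized: ∫|u|² dx = 0.66000, and ∫u*·(−ħ²/2m · u'') dx = 23.419, so ⟨T⟩ = 23.419 / 0.66000.
⟨T⟩ = 35.483.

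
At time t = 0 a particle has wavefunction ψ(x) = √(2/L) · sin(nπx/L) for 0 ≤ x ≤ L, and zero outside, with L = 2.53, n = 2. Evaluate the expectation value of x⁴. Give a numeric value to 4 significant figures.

⟨x⁴⟩ = ∫ x⁴·|ψ|² dx (integrals over the domain).
With sin²θ = (1 − cos2θ)/2 on 0 ≤ x ≤ L: ∫sin²(nπx/L) dx = L/2, ∫x·sin²(nπx/L) dx = L²/4, ∫x²·sin²(nπx/L) dx = L³·(1/6 − 1/(4n²π²)); higher powers xᵏ the same way, integrating xᵏ·cos(2nπx/L) by parts.
⟨x⁴⟩ = 7.1959.

7.196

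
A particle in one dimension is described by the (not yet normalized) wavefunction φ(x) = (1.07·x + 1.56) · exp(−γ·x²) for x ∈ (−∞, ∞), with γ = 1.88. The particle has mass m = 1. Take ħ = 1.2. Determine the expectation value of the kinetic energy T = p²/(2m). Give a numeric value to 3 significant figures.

T = −(ħ²/2m) d²/dx², so ⟨T⟩ = −(ħ²/2m) ∫ φ*·φ'' dx / ∫|φ|² dx; with m = 1.
Expand each integrand as polynomial × e^(−2γx²) and use ∫x^(2j)·e^(−2γx²) dx = (2j−1)!!/(4γ)^j · √(π/(2γ)), odd powers → 0; here √(π/(2γ)) = 0.91407. Differentiate with the product rule, d/dx e^(−γx²) = −2γx·e^(−γx²).
State is unnormalized: ∫|φ|² dx = 2.3637, and ∫φ*·(−ħ²/2m · φ'') dx = 3.5762, so ⟨T⟩ = 3.5762 / 2.3637.
⟨T⟩ = 1.5130.

1.51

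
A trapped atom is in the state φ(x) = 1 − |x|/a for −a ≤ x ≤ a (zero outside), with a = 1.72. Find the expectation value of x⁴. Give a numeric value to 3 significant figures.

0.250

⟨x⁴⟩ = ∫ x⁴·|φ|² dx / ∫|φ|² dx (integrals over the domain).
φ is even, so ∫ over [−a, a] = 2∫₀ᵃ with φ = 1 − x/a there: ∫₀ᵃ (1 − x/a)² dx = a/3, ∫₀ᵃ x²(1 − x/a)² dx = a³/30, ∫₀ᵃ x⁴(1 − x/a)² dx = a⁵/105.
State is unnormalized: ∫|φ|² dx = 1.1467, and ∫φ*·x⁴·φ dx = 0.28674, so ⟨x⁴⟩ = 0.28674 / 1.1467.
⟨x⁴⟩ = 0.25006.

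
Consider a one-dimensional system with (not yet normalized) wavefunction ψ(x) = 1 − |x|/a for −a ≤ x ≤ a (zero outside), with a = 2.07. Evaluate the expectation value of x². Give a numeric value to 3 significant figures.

⟨x²⟩ = ∫ x²·|ψ|² dx / ∫|ψ|² dx (integrals over the domain).
ψ is even, so ∫ over [−a, a] = 2∫₀ᵃ with ψ = 1 − x/a there: ∫₀ᵃ (1 − x/a)² dx = a/3, ∫₀ᵃ x²(1 − x/a)² dx = a³/30, ∫₀ᵃ x⁴(1 − x/a)² dx = a⁵/105.
State is unnormalized: ∫|ψ|² dx = 1.3800, and ∫ψ*·x²·ψ dx = 0.59132, so ⟨x²⟩ = 0.59132 / 1.3800.
⟨x²⟩ = 0.42849.

0.428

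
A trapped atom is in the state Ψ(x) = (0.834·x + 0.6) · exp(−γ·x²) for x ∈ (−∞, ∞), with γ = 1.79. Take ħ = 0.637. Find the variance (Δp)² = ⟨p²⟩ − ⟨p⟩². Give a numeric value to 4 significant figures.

1.035

Compute ⟨p⟩ and ⟨p²⟩ separately; (Δp)² = ⟨p²⟩ − ⟨p⟩².
Expand each integrand as polynomial × e^(−2γx²) and use ∫x^(2j)·e^(−2γx²) dx = (2j−1)!!/(4γ)^j · √(π/(2γ)), odd powers → 0; here √(π/(2γ)) = 0.93677. Differentiate with the product rule, d/dx e^(−γx²) = −2γx·e^(−γx²).
Normalization: ∫|Ψ|² dx = 0.42824.
⟨p⟩ = 0.0000 and ⟨p²⟩ = 1.0350.
(Δp)² = 1.0350 − (0.0000)² = 1.0350.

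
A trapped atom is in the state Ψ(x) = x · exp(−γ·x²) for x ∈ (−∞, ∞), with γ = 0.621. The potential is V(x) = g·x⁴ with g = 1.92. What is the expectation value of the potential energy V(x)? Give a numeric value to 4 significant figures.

⟨V⟩ = ∫ V(x)·|Ψ|² dx / ∫|Ψ|² dx.
Expand each integrand as polynomial × e^(−2γx²) and use ∫x^(2j)·e^(−2γx²) dx = (2j−1)!!/(4γ)^j · √(π/(2γ)), odd powers → 0; here √(π/(2γ)) = 1.5904.
State is unnormalized: ∫|Ψ|² dx = 0.64027, and ∫Ψ*·V(x)·Ψ dx = 2.9885, so ⟨V⟩ = 2.9885 / 0.64027.
⟨V⟩ = 4.6676.

4.668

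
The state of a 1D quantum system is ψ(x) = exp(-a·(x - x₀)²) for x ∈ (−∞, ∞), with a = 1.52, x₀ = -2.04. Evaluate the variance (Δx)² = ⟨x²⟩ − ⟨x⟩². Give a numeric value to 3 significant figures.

Compute ⟨x⟩ and ⟨x²⟩ separately, then (Δx)² = ⟨x²⟩ − ⟨x⟩².
Gaussian moments (u = x − x₀): ∫u^(2j)·e^(−2au²) du = (2j−1)!!/(4a)^j · √(π/(2a)), odd powers integrate to 0; here √(π/(2a)) = 1.0166.
Normalization: ∫|ψ|² dx = 1.0166.
⟨x⟩ = -2.0400 and ⟨x²⟩ = 4.3261.
(Δx)² = 4.3261 − (-2.0400)² = 0.16447.

0.164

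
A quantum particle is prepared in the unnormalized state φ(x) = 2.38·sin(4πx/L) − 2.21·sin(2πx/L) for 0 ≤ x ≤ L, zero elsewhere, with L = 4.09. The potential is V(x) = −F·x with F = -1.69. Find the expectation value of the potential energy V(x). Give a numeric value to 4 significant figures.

3.456

⟨V⟩ = ∫ V(x)·|φ|² dx / ∫|φ|² dx.
On 0 ≤ x ≤ L (j ≠ l): ∫sin²(jπx/L) dx = L/2, ∫sin(jπx/L)·sin(lπx/L) dx = 0; diagonal moments ∫x·sin²(jπx/L) dx = L²/4, ∫x²·sin²(jπx/L) dx = L³·(1/6 − 1/(4j²π²)); cross terms ∫x·sin(jπx/L)·sin(lπx/L) dx = 0 for j + l even and −4jlL²/(π²(j² − l²)²) for j + l odd, ∫x²·sin(jπx/L)·sin(lπx/L) dx = (−1)^(j+l)·4jlL³/(π²(j² − l²)²); higher powers the same way via product-to-sum and parts.
State is unnormalized: ∫|φ|² dx = 21.572, and ∫φ*·V(x)·φ dx = 74.553, so ⟨V⟩ = 74.553 / 21.572.
⟨V⟩ = 3.4561.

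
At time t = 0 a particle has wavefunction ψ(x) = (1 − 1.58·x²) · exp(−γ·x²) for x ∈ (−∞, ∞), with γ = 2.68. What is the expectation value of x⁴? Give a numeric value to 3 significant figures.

0.00971

⟨x⁴⟩ = ∫ x⁴·|ψ|² dx / ∫|ψ|² dx (integrals over the domain).
Expand each integrand as polynomial × e^(−2γx²) and use ∫x^(2j)·e^(−2γx²) dx = (2j−1)!!/(4γ)^j · √(π/(2γ)), odd powers → 0; here √(π/(2γ)) = 0.76558.
State is unnormalized: ∫|ψ|² dx = 0.58980, and ∫ψ*·x⁴·ψ dx = 0.0057246, so ⟨x⁴⟩ = 0.0057246 / 0.58980.
⟨x⁴⟩ = 0.0097060.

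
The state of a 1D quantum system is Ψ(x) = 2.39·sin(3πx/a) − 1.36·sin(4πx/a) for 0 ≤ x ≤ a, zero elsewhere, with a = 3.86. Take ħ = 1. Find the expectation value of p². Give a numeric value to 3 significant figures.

7.10

p² Ψ = −ħ² d²Ψ/dx²; ⟨p²⟩ = −ħ² ∫ Ψ*·Ψ'' dx / ∫|Ψ|² dx.
d²/dx² sin(jπx/a) = −(jπ/a)²·sin(jπx/a); on 0 ≤ x ≤ a, ∫sin²(jπx/a) dx = a/2 and ∫sin(jπx/a)·sin(lπx/a) dx = 0 for j ≠ l, so only diagonal terms survive in ∫|Ψ|² and ∫Ψ·Ψ″; ∫Ψ·Ψ′ dx = [Ψ²/2] between the walls = 0.
State is unnormalized: ∫|Ψ|² dx = 14.594, and ∫Ψ*·(−ħ² Ψ'') dx = 103.56, so ⟨p²⟩ = 103.56 / 14.594.
⟨p²⟩ = 7.0958.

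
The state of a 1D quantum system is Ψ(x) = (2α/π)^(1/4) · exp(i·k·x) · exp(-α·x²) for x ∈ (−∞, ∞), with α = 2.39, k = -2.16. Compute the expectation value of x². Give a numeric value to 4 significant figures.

0.1046

⟨x²⟩ = ∫ x²·|Ψ|² dx (integrals over the domain).
Gaussian moments: ∫x^(2j)·e^(−2αx²) dx = (2j−1)!!/(4α)^j · √(π/(2α)), odd powers integrate to 0; here √(π/(2α)) = 0.81070.
⟨x²⟩ = 0.10460.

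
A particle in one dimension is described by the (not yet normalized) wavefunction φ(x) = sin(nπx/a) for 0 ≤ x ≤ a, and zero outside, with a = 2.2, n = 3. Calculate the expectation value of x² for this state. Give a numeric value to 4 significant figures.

⟨x²⟩ = ∫ x²·|φ|² dx / ∫|φ|² dx (integrals over the domain).
With sin²θ = (1 − cos2θ)/2 on 0 ≤ x ≤ a: ∫sin²(nπx/a) dx = a/2, ∫x·sin²(nπx/a) dx = a²/4, ∫x²·sin²(nπx/a) dx = a³·(1/6 − 1/(4n²π²)); higher powers xᵏ the same way, integrating xᵏ·cos(2nπx/a) by parts.
State is unnormalized: ∫|φ|² dx = 1.1000, and ∫φ*·x²·φ dx = 1.7447, so ⟨x²⟩ = 1.7447 / 1.1000.
⟨x²⟩ = 1.5861.

1.586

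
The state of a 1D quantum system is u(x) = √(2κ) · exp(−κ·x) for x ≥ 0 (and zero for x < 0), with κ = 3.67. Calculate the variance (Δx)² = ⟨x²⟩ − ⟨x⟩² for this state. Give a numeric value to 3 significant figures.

0.0186

Compute ⟨x⟩ and ⟨x²⟩ separately, then (Δx)² = ⟨x²⟩ − ⟨x⟩².
Every integrand reduces to terms xʲ·e^(−2κx) on [0, ∞); use ∫₀^∞ xʲ·e^(−2κx) dx = j!/(2κ)^(j+1).
⟨x⟩ = 0.13624 and ⟨x²⟩ = 0.037123.
(Δx)² = 0.037123 − (0.13624)² = 0.018561.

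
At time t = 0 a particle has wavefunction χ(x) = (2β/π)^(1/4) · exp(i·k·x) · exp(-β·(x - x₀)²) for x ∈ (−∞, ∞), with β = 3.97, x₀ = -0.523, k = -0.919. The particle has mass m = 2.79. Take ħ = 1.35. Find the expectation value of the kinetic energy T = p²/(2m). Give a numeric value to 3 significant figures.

1.57

T = −(ħ²/2m) d²/dx², so ⟨T⟩ = −(ħ²/2m) ∫ χ*·χ'' dx; with m = 2.79.
Gaussian moments (u = x − x₀): ∫u^(2j)·e^(−2βu²) du = (2j−1)!!/(4β)^j · √(π/(2β)), odd powers integrate to 0; here √(π/(2β)) = 0.62902. Derivatives: χ′ = (ik − 2βu)·χ, χ″ = ((ik − 2βu)² − 2β)·χ; the odd-in-u pieces drop out.
⟨T⟩ = 1.5725.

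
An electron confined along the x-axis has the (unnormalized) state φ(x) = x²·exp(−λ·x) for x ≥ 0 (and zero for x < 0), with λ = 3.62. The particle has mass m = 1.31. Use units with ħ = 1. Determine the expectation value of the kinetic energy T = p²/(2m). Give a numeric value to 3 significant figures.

T = −(ħ²/2m) d²/dx², so ⟨T⟩ = −(ħ²/2m) ∫ φ*·φ'' dx / ∫|φ|² dx; with m = 1.31.
Differentiate x²·exp(−λ·x) with the product rule; every integrand then reduces to terms xʲ·e^(−2λx) on [0, ∞), with ∫₀^∞ xʲ·e^(−2λx) dx = j!/(2λ)^(j+1).
State is unnormalized: ∫|φ|² dx = 0.0012065, and ∫φ*·(−ħ²/2m · φ'') dx = 0.0020115, so ⟨T⟩ = 0.0020115 / 0.0012065.
⟨T⟩ = 1.6672.

1.67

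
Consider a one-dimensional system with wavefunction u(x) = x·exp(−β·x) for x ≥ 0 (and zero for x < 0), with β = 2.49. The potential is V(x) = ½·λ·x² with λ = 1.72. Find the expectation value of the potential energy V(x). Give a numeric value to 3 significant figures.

⟨V⟩ = ∫ V(x)·|u|² dx / ∫|u|² dx.
Every integrand reduces to terms xʲ·e^(−2βx) on [0, ∞); use ∫₀^∞ xʲ·e^(−2βx) dx = j!/(2β)^(j+1).
State is unnormalized: ∫|u|² dx = 0.016194, and ∫u*·V(x)·u dx = 0.0067385, so ⟨V⟩ = 0.0067385 / 0.016194.
⟨V⟩ = 0.41612.

0.416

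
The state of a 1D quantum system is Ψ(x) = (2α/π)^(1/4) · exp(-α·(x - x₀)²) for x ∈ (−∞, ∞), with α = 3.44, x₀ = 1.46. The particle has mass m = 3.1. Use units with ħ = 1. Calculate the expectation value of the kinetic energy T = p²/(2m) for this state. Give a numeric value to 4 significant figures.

T = −(ħ²/2m) d²/dx², so ⟨T⟩ = −(ħ²/2m) ∫ Ψ*·Ψ'' dx; with m = 3.1.
Gaussian moments (u = x − x₀): ∫u^(2j)·e^(−2αu²) du = (2j−1)!!/(4α)^j · √(π/(2α)), odd powers integrate to 0; here √(π/(2α)) = 0.67574. Derivatives: d/dx e^(−αu²) = −2αu·e^(−αu²), d²/dx² e^(−αu²) = (4α²u² − 2α)·e^(−αu²).
⟨T⟩ = 0.55484.

0.5548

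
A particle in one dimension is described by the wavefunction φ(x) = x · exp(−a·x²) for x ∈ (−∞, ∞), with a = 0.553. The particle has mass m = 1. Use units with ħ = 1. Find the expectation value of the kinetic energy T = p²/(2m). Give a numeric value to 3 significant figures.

T = −(ħ²/2m) d²/dx², so ⟨T⟩ = −(ħ²/2m) ∫ φ*·φ'' dx / ∫|φ|² dx; with m = 1.
Expand each integrand as polynomial × e^(−2ax²) and use ∫x^(2j)·e^(−2ax²) dx = (2j−1)!!/(4a)^j · √(π/(2a)), odd powers → 0; here √(π/(2a)) = 1.6854. Differentiate with the product rule, d/dx e^(−ax²) = −2ax·e^(−ax²).
State is unnormalized: ∫|φ|² dx = 0.76193, and ∫φ*·(−ħ²/2m · φ'') dx = 0.63202, so ⟨T⟩ = 0.63202 / 0.76193.
⟨T⟩ = 0.82950.

0.830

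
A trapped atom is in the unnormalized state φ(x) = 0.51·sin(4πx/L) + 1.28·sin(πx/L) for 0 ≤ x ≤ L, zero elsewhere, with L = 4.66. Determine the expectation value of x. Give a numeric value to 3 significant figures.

⟨x⟩ = ∫ x·|φ|² dx / ∫|φ|² dx (integrals over the domain).
On 0 ≤ x ≤ L (j ≠ l): ∫sin²(jπx/L) dx = L/2, ∫sin(jπx/L)·sin(lπx/L) dx = 0; diagonal moments ∫x·sin²(jπx/L) dx = L²/4, ∫x²·sin²(jπx/L) dx = L³·(1/6 − 1/(4j²π²)); cross terms ∫x·sin(jπx/L)·sin(lπx/L) dx = 0 for j + l even and −4jlL²/(π²(j² − l²)²) for j + l odd, ∫x²·sin(jπx/L)·sin(lπx/L) dx = (−1)^(j+l)·4jlL³/(π²(j² − l²)²); higher powers the same way via product-to-sum and parts.
State is unnormalized: ∫|φ|² dx = 4.4235, and ∫φ*·x·φ dx = 10.102, so ⟨x⟩ = 10.102 / 4.4235.
⟨x⟩ = 2.2838.

2.28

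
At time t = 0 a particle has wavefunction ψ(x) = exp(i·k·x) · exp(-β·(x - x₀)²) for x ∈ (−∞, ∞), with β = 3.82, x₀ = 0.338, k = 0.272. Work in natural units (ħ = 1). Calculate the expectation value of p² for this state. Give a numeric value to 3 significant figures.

p² ψ = −ħ² d²ψ/dx²; ⟨p²⟩ = −ħ² ∫ ψ*·ψ'' dx / ∫|ψ|² dx.
Gaussian moments (u = x − x₀): ∫u^(2j)·e^(−2βu²) du = (2j−1)!!/(4β)^j · √(π/(2β)), odd powers integrate to 0; here √(π/(2β)) = 0.64125. Derivatives: ψ′ = (ik − 2βu)·ψ, ψ″ = ((ik − 2βu)² − 2β)·ψ; the odd-in-u pieces drop out.
State is unnormalized: ∫|ψ|² dx = 0.64125, and ∫ψ*·(−ħ² ψ'') dx = 2.4970, so ⟨p²⟩ = 2.4970 / 0.64125.
⟨p²⟩ = 3.8940.

3.89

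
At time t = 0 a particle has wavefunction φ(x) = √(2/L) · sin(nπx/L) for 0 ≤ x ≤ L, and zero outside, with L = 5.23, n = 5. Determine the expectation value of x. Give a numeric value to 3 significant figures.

2.62

⟨x⟩ = ∫ x·|φ|² dx (integrals over the domain).
With sin²θ = (1 − cos2θ)/2 on 0 ≤ x ≤ L: ∫sin²(nπx/L) dx = L/2, ∫x·sin²(nπx/L) dx = L²/4, ∫x²·sin²(nπx/L) dx = L³·(1/6 − 1/(4n²π²)); higher powers xᵏ the same way, integrating xᵏ·cos(2nπx/L) by parts.
⟨x⟩ = 2.6150.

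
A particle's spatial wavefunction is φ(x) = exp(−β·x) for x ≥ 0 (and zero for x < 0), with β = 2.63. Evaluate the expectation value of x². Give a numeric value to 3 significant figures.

⟨x²⟩ = ∫ x²·|φ|² dx / ∫|φ|² dx (integrals over the domain).
Every integrand reduces to terms xʲ·e^(−2βx) on [0, ∞); use ∫₀^∞ xʲ·e^(−2βx) dx = j!/(2β)^(j+1).
State is unnormalized: ∫|φ|² dx = 0.19011, and ∫φ*·x²·φ dx = 0.013743, so ⟨x²⟩ = 0.013743 / 0.19011.
⟨x²⟩ = 0.072287.

0.0723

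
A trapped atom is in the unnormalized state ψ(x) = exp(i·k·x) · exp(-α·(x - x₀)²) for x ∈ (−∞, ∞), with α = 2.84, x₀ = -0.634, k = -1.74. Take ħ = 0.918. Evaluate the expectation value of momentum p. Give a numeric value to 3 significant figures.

-1.60

p ψ = −iħ dψ/dx; then ⟨p⟩ = ∫ ψ*·(pψ) dx / ∫|ψ|² dx.
Gaussian moments (u = x − x₀): ∫u^(2j)·e^(−2αu²) du = (2j−1)!!/(4α)^j · √(π/(2α)), odd powers integrate to 0; here √(π/(2α)) = 0.74371. Derivatives: ψ′ = (ik − 2αu)·ψ, ψ″ = ((ik − 2αu)² − 2α)·ψ; the odd-in-u pieces drop out.
State is unnormalized: ∫|ψ|² dx = 0.74371, and ∫ψ*·(−iħ ψ') dx = -1.1879, so ⟨p⟩ = -1.1879 / 0.74371.
⟨p⟩ = -1.5973.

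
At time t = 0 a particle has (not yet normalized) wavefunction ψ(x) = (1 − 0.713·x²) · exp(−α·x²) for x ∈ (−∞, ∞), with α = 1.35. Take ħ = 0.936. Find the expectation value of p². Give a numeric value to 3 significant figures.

p² ψ = −ħ² d²ψ/dx²; ⟨p²⟩ = −ħ² ∫ ψ*·ψ'' dx / ∫|ψ|² dx.
Expand each integrand as polynomial × e^(−2αx²) and use ∫x^(2j)·e^(−2αx²) dx = (2j−1)!!/(4α)^j · √(π/(2α)), odd powers → 0; here √(π/(2α)) = 1.0787. Differentiate with the product rule, d/dx e^(−αx²) = −2αx·e^(−αx²).
State is unnormalized: ∫|ψ|² dx = 0.85025, and ∫ψ*·(−ħ² ψ'') dx = 1.7684, so ⟨p²⟩ = 1.7684 / 0.85025.
⟨p²⟩ = 2.0798.

2.08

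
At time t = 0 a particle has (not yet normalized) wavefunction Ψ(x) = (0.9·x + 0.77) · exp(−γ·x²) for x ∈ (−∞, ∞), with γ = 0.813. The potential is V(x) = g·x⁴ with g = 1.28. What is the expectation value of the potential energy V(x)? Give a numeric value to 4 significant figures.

⟨V⟩ = ∫ V(x)·|Ψ|² dx / ∫|Ψ|² dx.
Expand each integrand as polynomial × e^(−2γx²) and use ∫x^(2j)·e^(−2γx²) dx = (2j−1)!!/(4γ)^j · √(π/(2γ)), odd powers → 0; here √(π/(2γ)) = 1.3900.
State is unnormalized: ∫|Ψ|² dx = 1.1703, and ∫Ψ*·V(x)·Ψ dx = 0.92781, so ⟨V⟩ = 0.92781 / 1.1703.
⟨V⟩ = 0.79276.

0.7928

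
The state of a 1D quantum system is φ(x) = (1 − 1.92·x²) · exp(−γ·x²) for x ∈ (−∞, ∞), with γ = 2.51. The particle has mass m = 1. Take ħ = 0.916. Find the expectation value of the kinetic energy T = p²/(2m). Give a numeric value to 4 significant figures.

T = −(ħ²/2m) d²/dx², so ⟨T⟩ = −(ħ²/2m) ∫ φ*·φ'' dx / ∫|φ|² dx; with m = 1.
Expand each integrand as polynomial × e^(−2γx²) and use ∫x^(2j)·e^(−2γx²) dx = (2j−1)!!/(4γ)^j · √(π/(2γ)), odd powers → 0; here √(π/(2γ)) = 0.79108. Differentiate with the product rule, d/dx e^(−γx²) = −2γx·e^(−γx²).
State is unnormalized: ∫|φ|² dx = 0.57531, and ∫φ*·(−ħ²/2m · φ'') dx = 1.3649, so ⟨T⟩ = 1.3649 / 0.57531.
⟨T⟩ = 2.3724.

2.372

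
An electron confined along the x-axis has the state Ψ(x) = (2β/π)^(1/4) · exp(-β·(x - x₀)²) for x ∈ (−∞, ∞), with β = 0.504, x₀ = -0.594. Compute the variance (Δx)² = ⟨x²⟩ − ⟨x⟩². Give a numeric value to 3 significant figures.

Compute ⟨x⟩ and ⟨x²⟩ separately, then (Δx)² = ⟨x²⟩ − ⟨x⟩².
Gaussian moments (u = x − x₀): ∫u^(2j)·e^(−2βu²) du = (2j−1)!!/(4β)^j · √(π/(2β)), odd powers integrate to 0; here √(π/(2β)) = 1.7654.
⟨x⟩ = -0.59400 and ⟨x²⟩ = 0.84887.
(Δx)² = 0.84887 − (-0.59400)² = 0.49603.

0.496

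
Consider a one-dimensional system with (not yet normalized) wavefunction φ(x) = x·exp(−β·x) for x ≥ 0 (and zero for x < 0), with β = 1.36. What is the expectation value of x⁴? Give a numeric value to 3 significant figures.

6.58

⟨x⁴⟩ = ∫ x⁴·|φ|² dx / ∫|φ|² dx (integrals over the domain).
Every integrand reduces to terms xʲ·e^(−2βx) on [0, ∞); use ∫₀^∞ xʲ·e^(−2βx) dx = j!/(2β)^(j+1).
State is unnormalized: ∫|φ|² dx = 0.099386, and ∫φ*·x⁴·φ dx = 0.65366, so ⟨x⁴⟩ = 0.65366 / 0.099386.
⟨x⁴⟩ = 6.5770.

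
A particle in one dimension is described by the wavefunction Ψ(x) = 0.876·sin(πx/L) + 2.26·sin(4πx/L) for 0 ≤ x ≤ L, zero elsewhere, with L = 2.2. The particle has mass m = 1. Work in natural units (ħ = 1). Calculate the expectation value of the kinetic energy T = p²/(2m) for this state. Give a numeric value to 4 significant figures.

T = −(ħ²/2m) d²/dx², so ⟨T⟩ = −(ħ²/2m) ∫ Ψ*·Ψ'' dx / ∫|Ψ|² dx; with m = 1.
d²/dx² sin(jπx/L) = −(jπ/L)²·sin(jπx/L); on 0 ≤ x ≤ L, ∫sin²(jπx/L) dx = L/2 and ∫sin(jπx/L)·sin(lπx/L) dx = 0 for j ≠ l, so only diagonal terms survive in ∫|Ψ|² and ∫Ψ·Ψ″; ∫Ψ·Ψ′ dx = [Ψ²/2] between the walls = 0.
State is unnormalized: ∫|Ψ|² dx = 6.4625, and ∫Ψ*·(−ħ²/2m · Ψ'') dx = 92.515, so ⟨T⟩ = 92.515 / 6.4625.
⟨T⟩ = 14.316.

14.32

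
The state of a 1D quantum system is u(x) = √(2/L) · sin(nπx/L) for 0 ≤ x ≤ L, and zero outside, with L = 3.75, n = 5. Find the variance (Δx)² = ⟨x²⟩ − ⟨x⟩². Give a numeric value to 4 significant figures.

1.143

Compute ⟨x⟩ and ⟨x²⟩ separately, then (Δx)² = ⟨x²⟩ − ⟨x⟩².
With sin²θ = (1 − cos2θ)/2 on 0 ≤ x ≤ L: ∫sin²(nπx/L) dx = L/2, ∫x·sin²(nπx/L) dx = L²/4, ∫x²·sin²(nπx/L) dx = L³·(1/6 − 1/(4n²π²)); higher powers xᵏ the same way, integrating xᵏ·cos(2nπx/L) by parts.
⟨x⟩ = 1.8750 and ⟨x²⟩ = 4.6590.
(Δx)² = 4.6590 − (1.8750)² = 1.1434.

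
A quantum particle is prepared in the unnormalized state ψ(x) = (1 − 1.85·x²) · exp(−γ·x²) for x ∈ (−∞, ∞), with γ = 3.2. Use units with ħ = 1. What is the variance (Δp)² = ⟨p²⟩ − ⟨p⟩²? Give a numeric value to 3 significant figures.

Compute ⟨p⟩ and ⟨p²⟩ separately; (Δp)² = ⟨p²⟩ − ⟨p⟩².
Expand each integrand as polynomial × e^(−2γx²) and use ∫x^(2j)·e^(−2γx²) dx = (2j−1)!!/(4γ)^j · √(π/(2γ)), odd powers → 0; here √(π/(2γ)) = 0.70062. Differentiate with the product rule, d/dx e^(−γx²) = −2γx·e^(−γx²).
Normalization: ∫|ψ|² dx = 0.54201.
⟨p⟩ = 0.0000 and ⟨p²⟩ = 5.9370.
(Δp)² = 5.9370 − (0.0000)² = 5.9370.

5.94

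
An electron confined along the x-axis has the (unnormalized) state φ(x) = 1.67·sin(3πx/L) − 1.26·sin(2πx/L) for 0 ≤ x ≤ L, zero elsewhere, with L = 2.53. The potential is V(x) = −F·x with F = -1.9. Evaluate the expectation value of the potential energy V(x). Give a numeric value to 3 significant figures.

3.30

⟨V⟩ = ∫ V(x)·|φ|² dx / ∫|φ|² dx.
On 0 ≤ x ≤ L (j ≠ l): ∫sin²(jπx/L) dx = L/2, ∫sin(jπx/L)·sin(lπx/L) dx = 0; diagonal moments ∫x·sin²(jπx/L) dx = L²/4, ∫x²·sin²(jπx/L) dx = L³·(1/6 − 1/(4j²π²)); cross terms ∫x·sin(jπx/L)·sin(lπx/L) dx = 0 for j + l even and −4jlL²/(π²(j² − l²)²) for j + l odd, ∫x²·sin(jπx/L)·sin(lπx/L) dx = (−1)^(j+l)·4jlL³/(π²(j² − l²)²); higher powers the same way via product-to-sum and parts.
State is unnormalized: ∫|φ|² dx = 5.5363, and ∫φ*·V(x)·φ dx = 18.285, so ⟨V⟩ = 18.285 / 5.5363.
⟨V⟩ = 3.3027.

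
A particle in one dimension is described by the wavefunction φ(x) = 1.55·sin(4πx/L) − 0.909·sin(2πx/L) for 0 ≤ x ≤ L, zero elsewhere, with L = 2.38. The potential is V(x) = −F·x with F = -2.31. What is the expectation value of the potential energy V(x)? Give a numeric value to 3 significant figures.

⟨V⟩ = ∫ V(x)·|φ|² dx / ∫|φ|² dx.
On 0 ≤ x ≤ L (j ≠ l): ∫sin²(jπx/L) dx = L/2, ∫sin(jπx/L)·sin(lπx/L) dx = 0; diagonal moments ∫x·sin²(jπx/L) dx = L²/4, ∫x²·sin²(jπx/L) dx = L³·(1/6 − 1/(4j²π²)); cross terms ∫x·sin(jπx/L)·sin(lπx/L) dx = 0 for j + l even and −4jlL²/(π²(j² − l²)²) for j + l odd, ∫x²·sin(jπx/L)·sin(lπx/L) dx = (−1)^(j+l)·4jlL³/(π²(j² − l²)²); higher powers the same way via product-to-sum and parts.
State is unnormalized: ∫|φ|² dx = 3.8422, and ∫φ*·V(x)·φ dx = 10.562, so ⟨V⟩ = 10.562 / 3.8422.
⟨V⟩ = 2.7489.

2.75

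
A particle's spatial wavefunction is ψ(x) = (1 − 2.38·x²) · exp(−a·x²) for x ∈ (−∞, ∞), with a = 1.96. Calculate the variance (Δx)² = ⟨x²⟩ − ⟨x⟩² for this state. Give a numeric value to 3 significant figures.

0.107

Compute ⟨x⟩ and ⟨x²⟩ separately, then (Δx)² = ⟨x²⟩ − ⟨x⟩².
Expand each integrand as polynomial × e^(−2ax²) and use ∫x^(2j)·e^(−2ax²) dx = (2j−1)!!/(4a)^j · √(π/(2a)), odd powers → 0; here √(π/(2a)) = 0.89522.
Normalization: ∫|ψ|² dx = 0.59920.
⟨x⟩ = 0.0000 and ⟨x²⟩ = 0.10689.
(Δx)² = 0.10689 − (0.0000)² = 0.10689.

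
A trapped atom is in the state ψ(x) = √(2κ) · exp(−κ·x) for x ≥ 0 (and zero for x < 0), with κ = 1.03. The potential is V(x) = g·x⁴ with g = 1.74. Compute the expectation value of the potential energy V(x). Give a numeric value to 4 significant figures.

⟨V⟩ = ∫ V(x)·|ψ|² dx.
Every integrand reduces to terms xʲ·e^(−2κx) on [0, ∞); use ∫₀^∞ xʲ·e^(−2κx) dx = j!/(2κ)^(j+1).
⟨V⟩ = 2.3190.

2.319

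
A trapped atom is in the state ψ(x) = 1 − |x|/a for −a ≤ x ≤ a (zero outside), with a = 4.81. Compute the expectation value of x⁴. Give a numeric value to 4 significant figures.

⟨x⁴⟩ = ∫ x⁴·|ψ|² dx / ∫|ψ|² dx (integrals over the domain).
ψ is even, so ∫ over [−a, a] = 2∫₀ᵃ with ψ = 1 − x/a there: ∫₀ᵃ (1 − x/a)² dx = a/3, ∫₀ᵃ x²(1 − x/a)² dx = a³/30, ∫₀ᵃ x⁴(1 − x/a)² dx = a⁵/105.
State is unnormalized: ∫|ψ|² dx = 3.2067, and ∫ψ*·x⁴·ψ dx = 49.042, so ⟨x⁴⟩ = 49.042 / 3.2067.
⟨x⁴⟩ = 15.294.

15.29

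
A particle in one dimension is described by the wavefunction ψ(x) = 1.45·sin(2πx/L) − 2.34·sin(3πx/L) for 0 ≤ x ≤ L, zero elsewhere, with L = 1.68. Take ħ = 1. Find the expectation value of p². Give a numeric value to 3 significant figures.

p² ψ = −ħ² d²ψ/dx²; ⟨p²⟩ = −ħ² ∫ ψ*·ψ'' dx / ∫|ψ|² dx.
d²/dx² sin(jπx/L) = −(jπ/L)²·sin(jπx/L); on 0 ≤ x ≤ L, ∫sin²(jπx/L) dx = L/2 and ∫sin(jπx/L)·sin(lπx/L) dx = 0 for j ≠ l, so only diagonal terms survive in ∫|ψ|² and ∫ψ·ψ″; ∫ψ·ψ′ dx = [ψ²/2] between the walls = 0.
State is unnormalized: ∫|ψ|² dx = 6.3656, and ∫ψ*·(−ħ² ψ'') dx = 169.46, so ⟨p²⟩ = 169.46 / 6.3656.
⟨p²⟩ = 26.621.

26.6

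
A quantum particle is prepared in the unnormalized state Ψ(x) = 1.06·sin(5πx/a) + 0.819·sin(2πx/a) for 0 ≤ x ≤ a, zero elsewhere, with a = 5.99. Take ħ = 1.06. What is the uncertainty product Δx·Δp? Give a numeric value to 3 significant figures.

Δx = √(⟨x²⟩−⟨x⟩²), Δp = √(⟨p²⟩−⟨p⟩²).
On 0 ≤ x ≤ a (j ≠ l): ∫sin²(jπx/a) dx = a/2, ∫sin(jπx/a)·sin(lπx/a) dx = 0; diagonal moments ∫x·sin²(jπx/a) dx = a²/4, ∫x²·sin²(jπx/a) dx = a³·(1/6 − 1/(4j²π²)); cross terms ∫x·sin(jπx/a)·sin(lπx/a) dx = 0 for j + l even and −4jla²/(π²(j² − l²)²) for j + l odd, ∫x²·sin(jπx/a)·sin(lπx/a) dx = (−1)^(j+l)·4jla³/(π²(j² − l²)²); higher powers the same way via product-to-sum and parts. d²/dx² sin(jπx/a) = −(jπ/a)²·sin(jπx/a); on 0 ≤ x ≤ a, ∫sin²(jπx/a) dx = a/2 and ∫sin(jπx/a)·sin(lπx/a) dx = 0 for j ≠ l, so only diagonal terms survive in ∫|Ψ|² and ∫Ψ·Ψ″; ∫Ψ·Ψ′ dx = [Ψ²/2] between the walls = 0.
Normalization: ∫|Ψ|² dx = 5.3741.
⟨x⟩ = 2.8885, ⟨x²⟩ = 11.106 ⇒ Δx = 1.6623.
⟨p⟩ = 0.0000, ⟨p²⟩ = 5.3005 ⇒ Δp = 2.3023.
Δx·Δp = 3.8271.

3.83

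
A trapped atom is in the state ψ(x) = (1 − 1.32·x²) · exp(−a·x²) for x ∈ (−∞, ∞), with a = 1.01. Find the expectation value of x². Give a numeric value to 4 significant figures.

⟨x²⟩ = ∫ x²·|ψ|² dx / ∫|ψ|² dx (integrals over the domain).
Expand each integrand as polynomial × e^(−2ax²) and use ∫x^(2j)·e^(−2ax²) dx = (2j−1)!!/(4a)^j · √(π/(2a)), odd powers → 0; here √(π/(2a)) = 1.2471.
State is unnormalized: ∫|ψ|² dx = 0.83156, and ∫ψ*·x²·ψ dx = 0.19784, so ⟨x²⟩ = 0.19784 / 0.83156.
⟨x²⟩ = 0.23792.

0.2379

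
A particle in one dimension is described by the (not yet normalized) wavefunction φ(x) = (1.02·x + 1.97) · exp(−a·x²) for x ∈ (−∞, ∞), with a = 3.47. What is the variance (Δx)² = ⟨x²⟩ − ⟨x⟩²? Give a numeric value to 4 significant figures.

0.06942

Compute ⟨x⟩ and ⟨x²⟩ separately, then (Δx)² = ⟨x²⟩ − ⟨x⟩².
Expand each integrand as polynomial × e^(−2ax²) and use ∫x^(2j)·e^(−2ax²) dx = (2j−1)!!/(4a)^j · √(π/(2a)), odd powers → 0; here √(π/(2a)) = 0.67281.
Normalization: ∫|φ|² dx = 2.6616.
⟨x⟩ = 0.073192 and ⟨x²⟩ = 0.074776.
(Δx)² = 0.074776 − (0.073192)² = 0.069419.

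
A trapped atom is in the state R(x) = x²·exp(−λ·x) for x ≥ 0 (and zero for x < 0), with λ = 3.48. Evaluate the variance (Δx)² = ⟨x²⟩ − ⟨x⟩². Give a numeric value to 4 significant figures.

Compute ⟨x⟩ and ⟨x²⟩ separately, then (Δx)² = ⟨x²⟩ − ⟨x⟩².
Every integrand reduces to terms xʲ·e^(−2λx) on [0, ∞); use ∫₀^∞ xʲ·e^(−2λx) dx = j!/(2λ)^(j+1).
Normalization: ∫|R|² dx = 0.0014695.
⟨x⟩ = 0.71839 and ⟨x²⟩ = 0.61930.
(Δx)² = 0.61930 − (0.71839)² = 0.10322.

0.1032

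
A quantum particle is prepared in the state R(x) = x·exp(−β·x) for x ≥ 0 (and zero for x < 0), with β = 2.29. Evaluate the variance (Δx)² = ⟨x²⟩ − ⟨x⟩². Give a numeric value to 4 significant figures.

Compute ⟨x⟩ and ⟨x²⟩ separately, then (Δx)² = ⟨x²⟩ − ⟨x⟩².
Every integrand reduces to terms xʲ·e^(−2βx) on [0, ∞); use ∫₀^∞ xʲ·e^(−2βx) dx = j!/(2β)^(j+1).
Normalization: ∫|R|² dx = 0.020818.
⟨x⟩ = 0.65502 and ⟨x²⟩ = 0.57207.
(Δx)² = 0.57207 − (0.65502)² = 0.14302.

0.1430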